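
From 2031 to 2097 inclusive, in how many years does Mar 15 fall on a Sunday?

9

Track Mar 15's weekday year by year (advancing +1, or +2 across a Feb 29):
  2031: Sat  2032: Mon (+2)  2033: Tue (+1)  2034: Wed (+1)  2035: Thu (+1)
  2036: Sat (+2)  2037: Sun (+1) ✓  2038: Mon (+1)  2039: Tue (+1)  2040: Thu (+2)
  2041: Fri (+1)  2042: Sat (+1)  2043: Sun (+1) ✓  2044: Tue (+2)  … (39 more years) …
  2084: Wed (+2)  2085: Thu (+1)  2086: Fri (+1)  2087: Sat (+1)  2088: Mon (+2)
  2089: Tue (+1)  2090: Wed (+1)  2091: Thu (+1)  2092: Sat (+2)  2093: Sun (+1) ✓
  2094: Mon (+1)  2095: Tue (+1)  2096: Thu (+2)  2097: Fri (+1)
Sunday years: 2037, 2043, 2048, 2054, 2065, 2071, 2076, 2082, 2093 — 9 in total.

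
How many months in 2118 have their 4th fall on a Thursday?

Check the 4th of each month of 2118: Jan 4: Tue, Feb 4: Fri, Mar 4: Fri, Apr 4: Mon, May 4: Wed, Jun 4: Sat, Jul 4: Mon, Aug 4: Thu, Sep 4: Sun, Oct 4: Tue, Nov 4: Fri, Dec 4: Sun.
Thursday occurs in August — 1 month.

1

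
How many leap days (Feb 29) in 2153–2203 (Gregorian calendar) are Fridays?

2

Leap years in 2153–2203: 11 of them.
Feb 29 weekday advances by 5 (mod 7) from one leap year to the next four years later (or differs when a century non-leap intervenes).
Leap-day weekdays: 2156:Sun 2160:Fri✓ 2164:Wed 2168:Mon 2172:Sat 2176:Thu 2180:Tue 2184:Sun 2188:Fri✓ 2192:Wed 2196:Mon
Friday: 2160, 2188 → 2.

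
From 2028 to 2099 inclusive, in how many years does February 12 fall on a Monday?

Track February 12's weekday year by year (advancing +1, or +2 across a Feb 29):
  2028: Sat  2029: Mon (+2) ✓  2030: Tue (+1)  2031: Wed (+1)  2032: Thu (+1)
  2033: Sat (+2)  2034: Sun (+1)  2035: Mon (+1) ✓  2036: Tue (+1)  2037: Thu (+2)
  2038: Fri (+1)  2039: Sat (+1)  2040: Sun (+1)  2041: Tue (+2)  … (44 more years) …
  2086: Tue (+1)  2087: Wed (+1)  2088: Thu (+1)  2089: Sat (+2)  2090: Sun (+1)
  2091: Mon (+1) ✓  2092: Tue (+1)  2093: Thu (+2)  2094: Fri (+1)  2095: Sat (+1)
  2096: Sun (+1)  2097: Tue (+2)  2098: Wed (+1)  2099: Thu (+1)
Monday years: 2029, 2035, 2046, 2052, 2057, 2063, 2074, 2080, 2085, 2091 — 10 in total.

10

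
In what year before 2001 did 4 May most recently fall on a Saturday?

1996

From one year to the next, a fixed date's weekday advances by 1, or by 2 when a Feb 29 lies between the two dates.
2001: May 4 is Friday.
2000: Thursday (−1)
1999: Tuesday (−2)
1998: Monday (−1)
1997: Sunday (−1)
1996: Saturday (−1)
4 May falls on a Saturday in 1996.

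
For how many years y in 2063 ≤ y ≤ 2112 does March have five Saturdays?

22

March has 31 days; it has five Saturdays when Saturday falls among the first (month-length − 28) days — i.e. when March 1 is one of Saturday/Friday/Thursday.
March 1 by year: 2063:Thu✓ 2064:Sat✓ 2065:Sun 2066:Mon 2067:Tue 2068:Thu✓ 2069:Fri✓ 2070:Sat✓ 2071:Sun 2072:Tue 2073:Wed 2074:Thu✓ 2075:Fri✓ 2076:Sun 2077:Mon …(20 more)… 2098:Sat✓ 2099:Sun 2100:Mon 2101:Tue 2102:Wed 2103:Thu✓ 2104:Sat✓ 2105:Sun 2106:Mon 2107:Tue 2108:Thu✓ 2109:Fri✓ 2110:Sat✓ 2111:Sun 2112:Tue
Years with five Saturdays: 2063, 2064, 2068, 2069, 2070, 2074, 2075, 2080, 2081, 2085, 2086, 2087, 2091, 2092, 2096, 2097, 2098, 2103, 2104, 2108, 2109, 2110 → 22.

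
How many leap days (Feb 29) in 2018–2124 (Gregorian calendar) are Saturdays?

Leap years in 2018–2124: 26 of them.
Feb 29 weekday advances by 5 (mod 7) from one leap year to the next four years later (or differs when a century non-leap intervenes).
Leap-day weekdays: 2020:Sat✓ 2024:Thu 2028:Tue 2032:Sun 2036:Fri 2040:Wed 2044:Mon 2048:Sat✓ 2052:Thu 2056:Tue 2060:Sun 2064:Fri 2068:Wed 2072:Mon 2076:Sat✓ 2080:Thu 2084:Tue 2088:Sun 2092:Fri 2096:Wed 2104:Fri 2108:Wed 2112:Mon 2116:Sat✓ 2120:Thu 2124:Tue
Saturday: 2020, 2048, 2076, 2116 → 4.

4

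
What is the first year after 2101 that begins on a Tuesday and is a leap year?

Jan 1 advances by 2 weekdays after a leap year and by 1 after a common year.
2101: Jan 1 is Saturday.
2102: Sunday
2103: Monday
2104: Tuesday (leap)
2104 begins on a Tuesday and is a leap year.

2104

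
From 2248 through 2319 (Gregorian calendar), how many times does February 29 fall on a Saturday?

Leap years in 2248–2319: 17 of them.
Feb 29 weekday advances by 5 (mod 7) from one leap year to the next four years later (or differs when a century non-leap intervenes).
Leap-day weekdays: 2248:Tue 2252:Sun 2256:Fri 2260:Wed 2264:Mon 2268:Sat✓ 2272:Thu 2276:Tue 2280:Sun 2284:Fri 2288:Wed 2292:Mon 2296:Sat✓ 2304:Mon 2308:Sat✓ 2312:Thu 2316:Tue
Saturday: 2268, 2296, 2308 → 3.

3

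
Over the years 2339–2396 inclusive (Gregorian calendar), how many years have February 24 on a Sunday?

Track February 24's weekday year by year (advancing +1, or +2 across a Feb 29):
  2339: Fri  2340: Sat (+1)  2341: Mon (+2)  2342: Tue (+1)  2343: Wed (+1)
  2344: Thu (+1)  2345: Sat (+2)  2346: Sun (+1) ✓  2347: Mon (+1)  2348: Tue (+1)
  2349: Thu (+2)  2350: Fri (+1)  2351: Sat (+1)  2352: Sun (+1) ✓  … (30 more years) …
  2383: Thu (+1)  2384: Fri (+1)  2385: Sun (+2) ✓  2386: Mon (+1)  2387: Tue (+1)
  2388: Wed (+1)  2389: Fri (+2)  2390: Sat (+1)  2391: Sun (+1) ✓  2392: Mon (+1)
  2393: Wed (+2)  2394: Thu (+1)  2395: Fri (+1)  2396: Sat (+1)
Sunday years: 2346, 2352, 2357, 2363, 2374, 2380, 2385, 2391 — 8 in total.

8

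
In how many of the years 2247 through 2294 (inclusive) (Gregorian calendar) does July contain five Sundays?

22

July has 31 days; it has five Sundays when Sunday falls among the first (month-length − 28) days — i.e. when July 1 is one of Sunday/Saturday/Friday.
July 1 by year: 2247:Thu 2248:Sat✓ 2249:Sun✓ 2250:Mon 2251:Tue 2252:Thu 2253:Fri✓ 2254:Sat✓ 2255:Sun✓ 2256:Tue 2257:Wed 2258:Thu 2259:Fri✓ 2260:Sun✓ 2261:Mon …(18 more)… 2280:Thu 2281:Fri✓ 2282:Sat✓ 2283:Sun✓ 2284:Tue 2285:Wed 2286:Thu 2287:Fri✓ 2288:Sun✓ 2289:Mon 2290:Tue 2291:Wed 2292:Fri✓ 2293:Sat✓ 2294:Sun✓
Years with five Sundays: 2248, 2249, 2253, 2254, 2255, 2259, 2260, 2264, 2265, 2266, 2270, 2271, 2276, 2277, 2281, 2282, 2283, 2287, 2288, 2292, 2293, 2294 → 22.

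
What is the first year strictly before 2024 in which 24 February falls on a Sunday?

From one year to the next, a fixed date's weekday advances by 1, or by 2 when a Feb 29 lies between the two dates.
2024: February 24 is Saturday.
2023: Friday (−1)
2022: Thursday (−1)
2021: Wednesday (−1)
2020: Monday (−2)
2019: Sunday (−1)
24 February falls on a Sunday in 2019.

2019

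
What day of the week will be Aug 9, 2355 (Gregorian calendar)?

January 1, 2355 is a Saturday.
August 9 is day 221 of the year, i.e. 220 days after Jan 1.
220 mod 7 = 3, so advance 3 weekdays from Saturday: Tuesday.

Tuesday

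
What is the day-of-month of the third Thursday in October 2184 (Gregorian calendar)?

October 1, 2184 is a Friday, so the first Thursday is the 7th.
The third Thursday is 7 + 14 = 21.

21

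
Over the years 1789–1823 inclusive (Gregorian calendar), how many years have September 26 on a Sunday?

Track September 26's weekday year by year (advancing +1, or +2 across a Feb 29):
  1789: Sat  1790: Sun (+1) ✓  1791: Mon (+1)  1792: Wed (+2)  1793: Thu (+1)
  1794: Fri (+1)  1795: Sat (+1)  1796: Mon (+2)  1797: Tue (+1)  1798: Wed (+1)
  1799: Thu (+1)  1800: Fri (+1)  1801: Sat (+1)  1802: Sun (+1) ✓  … (7 more years) …
  1810: Wed (+1)  1811: Thu (+1)  1812: Sat (+2)  1813: Sun (+1) ✓  1814: Mon (+1)
  1815: Tue (+1)  1816: Thu (+2)  1817: Fri (+1)  1818: Sat (+1)  1819: Sun (+1) ✓
  1820: Tue (+2)  1821: Wed (+1)  1822: Thu (+1)  1823: Fri (+1)
Sunday years: 1790, 1802, 1813, 1819 — 4 in total.

4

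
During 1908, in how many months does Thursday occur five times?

A month of length L has five Thursdays iff its first Thursday is on day ≤ L−28 (so day 1–3 in a 31-day month, 1–2 in a 30-day month, day 1 in a leap February).
Checking each month of 1908: Jan starts Wed (31d) ✓; Feb starts Sat (29d); Mar starts Sun (31d); Apr starts Wed (30d) ✓; May starts Fri (31d); Jun starts Mon (30d); Jul starts Wed (31d) ✓; Aug starts Sat (31d); Sep starts Tue (30d); Oct starts Thu (31d) ✓; Nov starts Sun (30d); Dec starts Tue (31d) ✓.
Five-Thursday months: January, April, July, October, December → 5.

5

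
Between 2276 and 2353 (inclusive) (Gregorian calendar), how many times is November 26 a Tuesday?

11

Track November 26's weekday year by year (advancing +1, or +2 across a Feb 29):
  2276: Sun  2277: Mon (+1)  2278: Tue (+1) ✓  2279: Wed (+1)  2280: Fri (+2)
  2281: Sat (+1)  2282: Sun (+1)  2283: Mon (+1)  2284: Wed (+2)  2285: Thu (+1)
  2286: Fri (+1)  2287: Sat (+1)  2288: Mon (+2)  2289: Tue (+1) ✓  … (50 more years) …
  2340: Tue (+2) ✓  2341: Wed (+1)  2342: Thu (+1)  2343: Fri (+1)  2344: Sun (+2)
  2345: Mon (+1)  2346: Tue (+1) ✓  2347: Wed (+1)  2348: Fri (+2)  2349: Sat (+1)
  2350: Sun (+1)  2351: Mon (+1)  2352: Wed (+2)  2353: Thu (+1)
Tuesday years: 2278, 2289, 2295, 2301, 2307, 2312, 2318, 2329, 2335, 2340, 2346 — 11 in total.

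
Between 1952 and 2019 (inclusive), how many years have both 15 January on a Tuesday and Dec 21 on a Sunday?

3

Check each year's weekday for 15 January and Dec 21:
  1952: Tue/Sun ✓  1953: Thu/Mon  1954: Fri/Tue  1955: Sat/Wed  1956: Sun/Fri  1957: Tue/Sat  1958: Wed/Sun  1959: Thu/Mon  1960: Fri/Wed  1961: Sun/Thu  1962: Mon/Fri  1963: Tue/Sat  1964: Wed/Mon  1965: Fri/Tue  …(40 more)…  2006: Sun/Thu  2007: Mon/Fri  2008: Tue/Sun ✓  2009: Thu/Mon  2010: Fri/Tue  2011: Sat/Wed  2012: Sun/Fri  2013: Tue/Sat  2014: Wed/Sun  2015: Thu/Mon  2016: Fri/Wed  2017: Sun/Thu  2018: Mon/Fri  2019: Tue/Sat
Both conditions hold in: 1952, 1980, 2008 — 3.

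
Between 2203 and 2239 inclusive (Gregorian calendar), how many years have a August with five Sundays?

August has 31 days; it has five Sundays when Sunday falls among the first (month-length − 28) days — i.e. when August 1 is one of Sunday/Saturday/Friday.
August 1 by year: 2203:Mon 2204:Wed 2205:Thu 2206:Fri✓ 2207:Sat✓ 2208:Mon 2209:Tue 2210:Wed 2211:Thu 2212:Sat✓ 2213:Sun✓ 2214:Mon 2215:Tue 2216:Thu 2217:Fri✓ …(7 more)… 2225:Mon 2226:Tue 2227:Wed 2228:Fri✓ 2229:Sat✓ 2230:Sun✓ 2231:Mon 2232:Wed 2233:Thu 2234:Fri✓ 2235:Sat✓ 2236:Mon 2237:Tue 2238:Wed 2239:Thu
Years with five Sundays: 2206, 2207, 2212, 2213, 2217, 2218, 2219, 2223, 2224, 2228, 2229, 2230, 2234, 2235 → 14.

14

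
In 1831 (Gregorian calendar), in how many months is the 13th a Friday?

Check the 13th of each month of 1831: Jan 13: Thu, Feb 13: Sun, Mar 13: Sun, Apr 13: Wed, May 13: Fri, Jun 13: Mon, Jul 13: Wed, Aug 13: Sat, Sep 13: Tue, Oct 13: Thu, Nov 13: Sun, Dec 13: Tue.
Friday occurs in May — 1 month.

1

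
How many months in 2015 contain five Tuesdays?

A month of length L has five Tuesdays iff its first Tuesday is on day ≤ L−28 (so day 1–3 in a 31-day month, 1–2 in a 30-day month, day 1 in a leap February).
Checking each month of 2015: Jan starts Thu (31d); Feb starts Sun (28d); Mar starts Sun (31d) ✓; Apr starts Wed (30d); May starts Fri (31d); Jun starts Mon (30d) ✓; Jul starts Wed (31d); Aug starts Sat (31d); Sep starts Tue (30d) ✓; Oct starts Thu (31d); Nov starts Sun (30d); Dec starts Tue (31d) ✓.
Five-Tuesday months: March, June, September, December → 4.

4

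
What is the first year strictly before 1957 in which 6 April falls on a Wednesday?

1955

From one year to the next, a fixed date's weekday advances by 1, or by 2 when a Feb 29 lies between the two dates.
1957: April 6 is Saturday.
1956: Friday (−1)
1955: Wednesday (−2)
6 April falls on a Wednesday in 1955.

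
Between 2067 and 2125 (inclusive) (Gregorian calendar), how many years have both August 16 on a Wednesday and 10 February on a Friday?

6

Check each year's weekday for August 16 and 10 February:
  2067: Tue/Thu  2068: Thu/Fri  2069: Fri/Sun  2070: Sat/Mon  2071: Sun/Tue  2072: Tue/Wed  2073: Wed/Fri ✓  2074: Thu/Sat  2075: Fri/Sun  2076: Sun/Mon  2077: Mon/Wed  2078: Tue/Thu  2079: Wed/Fri ✓  2080: Fri/Sat  …(31 more)…  2112: Tue/Wed  2113: Wed/Fri ✓  2114: Thu/Sat  2115: Fri/Sun  2116: Sun/Mon  2117: Mon/Wed  2118: Tue/Thu  2119: Wed/Fri ✓  2120: Fri/Sat  2121: Sat/Mon  2122: Sun/Tue  2123: Mon/Wed  2124: Wed/Thu  2125: Thu/Sat
Both conditions hold in: 2073, 2079, 2090, 2102, 2113, 2119 — 6.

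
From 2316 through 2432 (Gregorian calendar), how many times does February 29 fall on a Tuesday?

5

Leap years in 2316–2432: 30 of them.
Feb 29 weekday advances by 5 (mod 7) from one leap year to the next four years later (or differs when a century non-leap intervenes).
Leap-day weekdays: 2316:Tue✓ 2320:Sun 2324:Fri 2328:Wed 2332:Mon 2336:Sat 2340:Thu 2344:Tue✓ 2348:Sun 2352:Fri 2356:Wed 2360:Mon 2364:Sat …(4 more)… 2384:Wed 2388:Mon 2392:Sat 2396:Thu 2400:Tue✓ 2404:Sun 2408:Fri 2412:Wed 2416:Mon 2420:Sat 2424:Thu 2428:Tue✓ 2432:Sun
Tuesday: 2316, 2344, 2372, 2400, 2428 → 5.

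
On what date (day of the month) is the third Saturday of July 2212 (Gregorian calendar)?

18

July 1, 2212 is a Wednesday, so the first Saturday is the 4th.
The third Saturday is 4 + 14 = 18.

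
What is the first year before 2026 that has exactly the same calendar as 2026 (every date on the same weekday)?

Two years share a calendar iff Jan 1 falls on the same weekday and both are leap or both are common. 2026: Jan 1 is Thursday, common year.
2025: Jan 1 Wednesday, common
2024: Jan 1 Monday, leap
2023: Jan 1 Sunday, common
2022: Jan 1 Saturday, common
2021: Jan 1 Friday, common
2020: Jan 1 Wednesday, leap
2019: Jan 1 Tuesday, common
2018: Jan 1 Monday, common
2017: Jan 1 Sunday, common
2016: Jan 1 Friday, leap
2015: Jan 1 Thursday, common
2015 matches on both conditions.

2015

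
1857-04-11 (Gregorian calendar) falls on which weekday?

January 1, 1857 is a Thursday.
April 11 is day 101 of the year, i.e. 100 days after Jan 1.
100 mod 7 = 2, so advance 2 weekdays from Thursday: Saturday.

Saturday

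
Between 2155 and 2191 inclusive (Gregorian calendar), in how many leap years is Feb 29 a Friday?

Leap years in 2155–2191: 9 of them.
Feb 29 weekday advances by 5 (mod 7) from one leap year to the next four years later (or differs when a century non-leap intervenes).
Leap-day weekdays: 2156:Sun 2160:Fri✓ 2164:Wed 2168:Mon 2172:Sat 2176:Thu 2180:Tue 2184:Sun 2188:Fri✓
Friday: 2160, 2188 → 2.

2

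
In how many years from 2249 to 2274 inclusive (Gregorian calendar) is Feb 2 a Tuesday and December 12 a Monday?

Check each year's weekday for Feb 2 and December 12:
  2249: Fri/Wed  2250: Sat/Thu  2251: Sun/Fri  2252: Mon/Sun  2253: Wed/Mon  2254: Thu/Tue  2255: Fri/Wed  2256: Sat/Fri  2257: Mon/Sat  2258: Tue/Sun  2259: Wed/Mon  2260: Thu/Wed  2261: Sat/Thu  2262: Sun/Fri  2263: Mon/Sat  2264: Tue/Mon ✓  2265: Thu/Tue  2266: Fri/Wed  2267: Sat/Thu  2268: Sun/Sat  2269: Tue/Sun  2270: Wed/Mon  2271: Thu/Tue  2272: Fri/Thu  2273: Sun/Fri  2274: Mon/Sat
Both conditions hold in: 2264 — 1.

1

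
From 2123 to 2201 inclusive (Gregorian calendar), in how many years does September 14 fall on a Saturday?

11

Track September 14's weekday year by year (advancing +1, or +2 across a Feb 29):
  2123: Tue  2124: Thu (+2)  2125: Fri (+1)  2126: Sat (+1) ✓  2127: Sun (+1)
  2128: Tue (+2)  2129: Wed (+1)  2130: Thu (+1)  2131: Fri (+1)  2132: Sun (+2)
  2133: Mon (+1)  2134: Tue (+1)  2135: Wed (+1)  2136: Fri (+2)  … (51 more years) …
  2188: Sun (+2)  2189: Mon (+1)  2190: Tue (+1)  2191: Wed (+1)  2192: Fri (+2)
  2193: Sat (+1) ✓  2194: Sun (+1)  2195: Mon (+1)  2196: Wed (+2)  2197: Thu (+1)
  2198: Fri (+1)  2199: Sat (+1) ✓  2200: Sun (+1)  2201: Mon (+1)
Saturday years: 2126, 2137, 2143, 2148, 2154, 2165, 2171, 2176, 2182, 2193, 2199 — 11 in total.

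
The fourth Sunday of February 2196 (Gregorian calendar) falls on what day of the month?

February 1, 2196 is a Monday, so the first Sunday is the 7th.
The fourth Sunday is 7 + 21 = 28.

28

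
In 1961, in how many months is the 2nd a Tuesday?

Check the 2nd of each month of 1961: Jan 2: Mon, Feb 2: Thu, Mar 2: Thu, Apr 2: Sun, May 2: Tue, Jun 2: Fri, Jul 2: Sun, Aug 2: Wed, Sep 2: Sat, Oct 2: Mon, Nov 2: Thu, Dec 2: Sat.
Tuesday occurs in May — 1 month.

1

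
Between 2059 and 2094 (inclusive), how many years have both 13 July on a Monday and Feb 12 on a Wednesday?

Check each year's weekday for 13 July and Feb 12:
  2059: Sun/Wed  2060: Tue/Thu  2061: Wed/Sat  2062: Thu/Sun  2063: Fri/Mon  2064: Sun/Tue  2065: Mon/Thu  2066: Tue/Fri  2067: Wed/Sat  2068: Fri/Sun  2069: Sat/Tue  2070: Sun/Wed  2071: Mon/Thu  2072: Wed/Fri  …(8 more)…  2081: Sun/Wed  2082: Mon/Thu  2083: Tue/Fri  2084: Thu/Sat  2085: Fri/Mon  2086: Sat/Tue  2087: Sun/Wed  2088: Tue/Thu  2089: Wed/Sat  2090: Thu/Sun  2091: Fri/Mon  2092: Sun/Tue  2093: Mon/Thu  2094: Tue/Fri
Both conditions hold in: 2076 — 1.

1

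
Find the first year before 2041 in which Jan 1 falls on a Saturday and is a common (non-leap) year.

Jan 1 advances by 2 weekdays after a leap year and by 1 after a common year.
2041: Jan 1 is Tuesday.
2040: Sunday (leap)
2039: Saturday
2039 begins on a Saturday and is a common year.

2039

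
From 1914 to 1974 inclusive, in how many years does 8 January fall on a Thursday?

9

Track 8 January's weekday year by year (advancing +1, or +2 across a Feb 29):
  1914: Thu ✓  1915: Fri (+1)  1916: Sat (+1)  1917: Mon (+2)  1918: Tue (+1)
  1919: Wed (+1)  1920: Thu (+1) ✓  1921: Sat (+2)  1922: Sun (+1)  1923: Mon (+1)
  1924: Tue (+1)  1925: Thu (+2) ✓  1926: Fri (+1)  1927: Sat (+1)  … (33 more years) …
  1961: Sun (+2)  1962: Mon (+1)  1963: Tue (+1)  1964: Wed (+1)  1965: Fri (+2)
  1966: Sat (+1)  1967: Sun (+1)  1968: Mon (+1)  1969: Wed (+2)  1970: Thu (+1) ✓
  1971: Fri (+1)  1972: Sat (+1)  1973: Mon (+2)  1974: Tue (+1)
Thursday years: 1914, 1920, 1925, 1931, 1942, 1948, 1953, 1959, 1970 — 9 in total.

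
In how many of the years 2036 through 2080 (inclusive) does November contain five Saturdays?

13

November has 30 days; it has five Saturdays when Saturday falls among the first (month-length − 28) days — i.e. when November 1 is one of Saturday/Friday.
November 1 by year: 2036:Sat✓ 2037:Sun 2038:Mon 2039:Tue 2040:Thu 2041:Fri✓ 2042:Sat✓ 2043:Sun 2044:Tue 2045:Wed 2046:Thu 2047:Fri✓ 2048:Sun 2049:Mon 2050:Tue …(15 more)… 2066:Mon 2067:Tue 2068:Thu 2069:Fri✓ 2070:Sat✓ 2071:Sun 2072:Tue 2073:Wed 2074:Thu 2075:Fri✓ 2076:Sun 2077:Mon 2078:Tue 2079:Wed 2080:Fri✓
Years with five Saturdays: 2036, 2041, 2042, 2047, 2052, 2053, 2058, 2059, 2064, 2069, 2070, 2075, 2080 → 13.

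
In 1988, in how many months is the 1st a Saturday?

Check the 1st of each month of 1988: Jan 1: Fri, Feb 1: Mon, Mar 1: Tue, Apr 1: Fri, May 1: Sun, Jun 1: Wed, Jul 1: Fri, Aug 1: Mon, Sep 1: Thu, Oct 1: Sat, Nov 1: Tue, Dec 1: Thu.
Saturday occurs in October — 1 month.

1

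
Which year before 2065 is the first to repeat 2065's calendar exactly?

Two years share a calendar iff Jan 1 falls on the same weekday and both are leap or both are common. 2065: Jan 1 is Thursday, common year.
2064: Jan 1 Tuesday, leap
2063: Jan 1 Monday, common
2062: Jan 1 Sunday, common
2061: Jan 1 Saturday, common
2060: Jan 1 Thursday, leap
2059: Jan 1 Wednesday, common
2058: Jan 1 Tuesday, common
2057: Jan 1 Monday, common
2056: Jan 1 Saturday, leap
2055: Jan 1 Friday, common
2054: Jan 1 Thursday, common
2054 matches on both conditions.

2054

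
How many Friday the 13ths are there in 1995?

2

Check the 13th of each month of 1995: Jan 13: Fri, Feb 13: Mon, Mar 13: Mon, Apr 13: Thu, May 13: Sat, Jun 13: Tue, Jul 13: Thu, Aug 13: Sun, Sep 13: Wed, Oct 13: Fri, Nov 13: Mon, Dec 13: Wed.
Friday occurs in January, October — 2 months.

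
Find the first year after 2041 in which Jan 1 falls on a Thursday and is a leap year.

2060

Jan 1 advances by 2 weekdays after a leap year and by 1 after a common year.
2041: Jan 1 is Tuesday.
2042: Wednesday
2043: Thursday
2044: Friday (leap)
2045: Sunday
2046: Monday
2047: Tuesday
2048: Wednesday (leap)
2049: Friday
2050: Saturday
2051: Sunday
2052: Monday (leap)
2053: Wednesday
2054: Thursday
2055: Friday
2056: Saturday (leap)
2057: Monday
2058: Tuesday
2059: Wednesday
2060: Thursday (leap)
2060 begins on a Thursday and is a leap year.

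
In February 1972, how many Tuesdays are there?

5

February 1972 has 29 days and begins on Tuesday.
The first Tuesday is February 1.
Tuesdays fall on 1, 8, 15, 22, 29 — that's 5.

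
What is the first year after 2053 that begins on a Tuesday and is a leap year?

2064

Jan 1 advances by 2 weekdays after a leap year and by 1 after a common year.
2053: Jan 1 is Wednesday.
2054: Thursday
2055: Friday
2056: Saturday (leap)
2057: Monday
2058: Tuesday
2059: Wednesday
2060: Thursday (leap)
2061: Saturday
2062: Sunday
2063: Monday
2064: Tuesday (leap)
2064 begins on a Tuesday and is a leap year.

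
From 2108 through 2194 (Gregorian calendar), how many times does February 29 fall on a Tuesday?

Leap years in 2108–2194: 22 of them.
Feb 29 weekday advances by 5 (mod 7) from one leap year to the next four years later (or differs when a century non-leap intervenes).
Leap-day weekdays: 2108:Wed 2112:Mon 2116:Sat 2120:Thu 2124:Tue✓ 2128:Sun 2132:Fri 2136:Wed 2140:Mon 2144:Sat 2148:Thu 2152:Tue✓ 2156:Sun 2160:Fri 2164:Wed 2168:Mon 2172:Sat 2176:Thu 2180:Tue✓ 2184:Sun 2188:Fri 2192:Wed
Tuesday: 2124, 2152, 2180 → 3.

3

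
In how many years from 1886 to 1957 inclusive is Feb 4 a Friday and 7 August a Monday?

2

Check each year's weekday for Feb 4 and 7 August:
  1886: Thu/Sat  1887: Fri/Sun  1888: Sat/Tue  1889: Mon/Wed  1890: Tue/Thu  1891: Wed/Fri  1892: Thu/Sun  1893: Sat/Mon  1894: Sun/Tue  1895: Mon/Wed  1896: Tue/Fri  1897: Thu/Sat  1898: Fri/Sun  1899: Sat/Mon  …(44 more)…  1944: Fri/Mon ✓  1945: Sun/Tue  1946: Mon/Wed  1947: Tue/Thu  1948: Wed/Sat  1949: Fri/Sun  1950: Sat/Mon  1951: Sun/Tue  1952: Mon/Thu  1953: Wed/Fri  1954: Thu/Sat  1955: Fri/Sun  1956: Sat/Tue  1957: Mon/Wed
Both conditions hold in: 1916, 1944 — 2.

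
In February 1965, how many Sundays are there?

4

February 1965 has 28 days and begins on Monday.
The first Sunday is February 7.
Sundays fall on 7, 14, 21, 28 — that's 4.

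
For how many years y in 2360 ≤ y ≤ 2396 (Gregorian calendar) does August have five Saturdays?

15

August has 31 days; it has five Saturdays when Saturday falls among the first (month-length − 28) days — i.e. when August 1 is one of Saturday/Friday/Thursday.
August 1 by year: 2360:Mon 2361:Tue 2362:Wed 2363:Thu✓ 2364:Sat✓ 2365:Sun 2366:Mon 2367:Tue 2368:Thu✓ 2369:Fri✓ 2370:Sat✓ 2371:Sun 2372:Tue 2373:Wed 2374:Thu✓ …(7 more)… 2382:Sun 2383:Mon 2384:Wed 2385:Thu✓ 2386:Fri✓ 2387:Sat✓ 2388:Mon 2389:Tue 2390:Wed 2391:Thu✓ 2392:Sat✓ 2393:Sun 2394:Mon 2395:Tue 2396:Thu✓
Years with five Saturdays: 2363, 2364, 2368, 2369, 2370, 2374, 2375, 2380, 2381, 2385, 2386, 2387, 2391, 2392, 2396 → 15.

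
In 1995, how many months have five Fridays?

4

A month of length L has five Fridays iff its first Friday is on day ≤ L−28 (so day 1–3 in a 31-day month, 1–2 in a 30-day month, day 1 in a leap February).
Checking each month of 1995: Jan starts Sun (31d); Feb starts Wed (28d); Mar starts Wed (31d) ✓; Apr starts Sat (30d); May starts Mon (31d); Jun starts Thu (30d) ✓; Jul starts Sat (31d); Aug starts Tue (31d); Sep starts Fri (30d) ✓; Oct starts Sun (31d); Nov starts Wed (30d); Dec starts Fri (31d) ✓.
Five-Friday months: March, June, September, December → 4.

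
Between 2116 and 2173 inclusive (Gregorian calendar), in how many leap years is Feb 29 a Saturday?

Leap years in 2116–2173: 15 of them.
Feb 29 weekday advances by 5 (mod 7) from one leap year to the next four years later (or differs when a century non-leap intervenes).
Leap-day weekdays: 2116:Sat✓ 2120:Thu 2124:Tue 2128:Sun 2132:Fri 2136:Wed 2140:Mon 2144:Sat✓ 2148:Thu 2152:Tue 2156:Sun 2160:Fri 2164:Wed 2168:Mon 2172:Sat✓
Saturday: 2116, 2144, 2172 → 3.

3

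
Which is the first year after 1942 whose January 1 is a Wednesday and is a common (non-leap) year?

1947

Jan 1 advances by 2 weekdays after a leap year and by 1 after a common year.
1942: Jan 1 is Thursday.
1943: Friday
1944: Saturday (leap)
1945: Monday
1946: Tuesday
1947: Wednesday
1947 begins on a Wednesday and is a common year.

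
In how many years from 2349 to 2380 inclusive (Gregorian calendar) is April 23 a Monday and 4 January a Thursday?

4

Check each year's weekday for April 23 and 4 January:
  2349: Sat/Tue  2350: Sun/Wed  2351: Mon/Thu ✓  2352: Wed/Fri  2353: Thu/Sun  2354: Fri/Mon  2355: Sat/Tue  2356: Mon/Wed  2357: Tue/Fri  2358: Wed/Sat  2359: Thu/Sun  2360: Sat/Mon  2361: Sun/Wed  2362: Mon/Thu ✓  …(4 more)…  2367: Sun/Wed  2368: Tue/Thu  2369: Wed/Sat  2370: Thu/Sun  2371: Fri/Mon  2372: Sun/Tue  2373: Mon/Thu ✓  2374: Tue/Fri  2375: Wed/Sat  2376: Fri/Sun  2377: Sat/Tue  2378: Sun/Wed  2379: Mon/Thu ✓  2380: Wed/Fri
Both conditions hold in: 2351, 2362, 2373, 2379 — 4.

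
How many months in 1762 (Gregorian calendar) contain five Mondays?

4

A month of length L has five Mondays iff its first Monday is on day ≤ L−28 (so day 1–3 in a 31-day month, 1–2 in a 30-day month, day 1 in a leap February).
Checking each month of 1762: Jan starts Fri (31d); Feb starts Mon (28d); Mar starts Mon (31d) ✓; Apr starts Thu (30d); May starts Sat (31d) ✓; Jun starts Tue (30d); Jul starts Thu (31d); Aug starts Sun (31d) ✓; Sep starts Wed (30d); Oct starts Fri (31d); Nov starts Mon (30d) ✓; Dec starts Wed (31d).
Five-Monday months: March, May, August, November → 4.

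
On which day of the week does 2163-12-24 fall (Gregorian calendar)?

January 1, 2163 is a Saturday.
December 24 is day 358 of the year, i.e. 357 days after Jan 1.
357 mod 7 = 0, so advance 0 weekdays from Saturday: Saturday.

Saturday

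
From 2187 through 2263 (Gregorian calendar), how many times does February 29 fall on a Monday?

Leap years in 2187–2263: 18 of them.
Feb 29 weekday advances by 5 (mod 7) from one leap year to the next four years later (or differs when a century non-leap intervenes).
Leap-day weekdays: 2188:Fri 2192:Wed 2196:Mon✓ 2204:Wed 2208:Mon✓ 2212:Sat 2216:Thu 2220:Tue 2224:Sun 2228:Fri 2232:Wed 2236:Mon✓ 2240:Sat 2244:Thu 2248:Tue 2252:Sun 2256:Fri 2260:Wed
Monday: 2196, 2208, 2236 → 3.

3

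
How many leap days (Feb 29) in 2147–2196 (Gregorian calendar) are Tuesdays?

Leap years in 2147–2196: 13 of them.
Feb 29 weekday advances by 5 (mod 7) from one leap year to the next four years later (or differs when a century non-leap intervenes).
Leap-day weekdays: 2148:Thu 2152:Tue✓ 2156:Sun 2160:Fri 2164:Wed 2168:Mon 2172:Sat 2176:Thu 2180:Tue✓ 2184:Sun 2188:Fri 2192:Wed 2196:Mon
Tuesday: 2152, 2180 → 2.

2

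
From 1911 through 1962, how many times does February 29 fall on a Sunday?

Leap years in 1911–1962: 13 of them.
Feb 29 weekday advances by 5 (mod 7) from one leap year to the next four years later (or differs when a century non-leap intervenes).
Leap-day weekdays: 1912:Thu 1916:Tue 1920:Sun✓ 1924:Fri 1928:Wed 1932:Mon 1936:Sat 1940:Thu 1944:Tue 1948:Sun✓ 1952:Fri 1956:Wed 1960:Mon
Sunday: 1920, 1948 → 2.

2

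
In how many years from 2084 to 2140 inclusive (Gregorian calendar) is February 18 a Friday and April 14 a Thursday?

7

Check each year's weekday for February 18 and April 14:
  2084: Fri/Fri  2085: Sun/Sat  2086: Mon/Sun  2087: Tue/Mon  2088: Wed/Wed  2089: Fri/Thu ✓  2090: Sat/Fri  2091: Sun/Sat  2092: Mon/Mon  2093: Wed/Tue  2094: Thu/Wed  2095: Fri/Thu ✓  2096: Sat/Sat  2097: Mon/Sun  …(29 more)…  2127: Tue/Mon  2128: Wed/Wed  2129: Fri/Thu ✓  2130: Sat/Fri  2131: Sun/Sat  2132: Mon/Mon  2133: Wed/Tue  2134: Thu/Wed  2135: Fri/Thu ✓  2136: Sat/Sat  2137: Mon/Sun  2138: Tue/Mon  2139: Wed/Tue  2140: Thu/Thu
Both conditions hold in: 2089, 2095, 2101, 2107, 2118, 2129, 2135 — 7.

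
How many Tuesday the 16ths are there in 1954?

3

Check the 16th of each month of 1954: Jan 16: Sat, Feb 16: Tue, Mar 16: Tue, Apr 16: Fri, May 16: Sun, Jun 16: Wed, Jul 16: Fri, Aug 16: Mon, Sep 16: Thu, Oct 16: Sat, Nov 16: Tue, Dec 16: Thu.
Tuesday occurs in February, March, November — 3 months.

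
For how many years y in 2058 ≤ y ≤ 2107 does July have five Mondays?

19

July has 31 days; it has five Mondays when Monday falls among the first (month-length − 28) days — i.e. when July 1 is one of Monday/Sunday/Saturday.
July 1 by year: 2058:Mon✓ 2059:Tue 2060:Thu 2061:Fri 2062:Sat✓ 2063:Sun✓ 2064:Tue 2065:Wed 2066:Thu 2067:Fri 2068:Sun✓ 2069:Mon✓ 2070:Tue 2071:Wed 2072:Fri …(20 more)… 2093:Wed 2094:Thu 2095:Fri 2096:Sun✓ 2097:Mon✓ 2098:Tue 2099:Wed 2100:Thu 2101:Fri 2102:Sat✓ 2103:Sun✓ 2104:Tue 2105:Wed 2106:Thu 2107:Fri
Years with five Mondays: 2058, 2062, 2063, 2068, 2069, 2073, 2074, 2075, 2079, 2080, 2084, 2085, 2086, 2090, 2091, 2096, 2097, 2102, 2103 → 19.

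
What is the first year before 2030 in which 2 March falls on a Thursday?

2028

From one year to the next, a fixed date's weekday advances by 1, or by 2 when a Feb 29 lies between the two dates.
2030: March 2 is Saturday.
2029: Friday (−1)
2028: Thursday (−1)
2 March falls on a Thursday in 2028.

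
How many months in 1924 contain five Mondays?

4

A month of length L has five Mondays iff its first Monday is on day ≤ L−28 (so day 1–3 in a 31-day month, 1–2 in a 30-day month, day 1 in a leap February).
Checking each month of 1924: Jan starts Tue (31d); Feb starts Fri (29d); Mar starts Sat (31d) ✓; Apr starts Tue (30d); May starts Thu (31d); Jun starts Sun (30d) ✓; Jul starts Tue (31d); Aug starts Fri (31d); Sep starts Mon (30d) ✓; Oct starts Wed (31d); Nov starts Sat (30d); Dec starts Mon (31d) ✓.
Five-Monday months: March, June, September, December → 4.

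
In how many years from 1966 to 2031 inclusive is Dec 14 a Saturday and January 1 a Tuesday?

Check each year's weekday for Dec 14 and January 1:
  1966: Wed/Sat  1967: Thu/Sun  1968: Sat/Mon  1969: Sun/Wed  1970: Mon/Thu  1971: Tue/Fri  1972: Thu/Sat  1973: Fri/Mon  1974: Sat/Tue ✓  1975: Sun/Wed  1976: Tue/Thu  1977: Wed/Sat  1978: Thu/Sun  1979: Fri/Mon  …(38 more)…  2018: Fri/Mon  2019: Sat/Tue ✓  2020: Mon/Wed  2021: Tue/Fri  2022: Wed/Sat  2023: Thu/Sun  2024: Sat/Mon  2025: Sun/Wed  2026: Mon/Thu  2027: Tue/Fri  2028: Thu/Sat  2029: Fri/Mon  2030: Sat/Tue ✓  2031: Sun/Wed
Both conditions hold in: 1974, 1985, 1991, 2002, 2013, 2019, 2030 — 7.

7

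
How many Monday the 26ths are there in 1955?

2

Check the 26th of each month of 1955: Jan 26: Wed, Feb 26: Sat, Mar 26: Sat, Apr 26: Tue, May 26: Thu, Jun 26: Sun, Jul 26: Tue, Aug 26: Fri, Sep 26: Mon, Oct 26: Wed, Nov 26: Sat, Dec 26: Mon.
Monday occurs in September, December — 2 months.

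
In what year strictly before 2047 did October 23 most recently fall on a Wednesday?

2041

From one year to the next, a fixed date's weekday advances by 1, or by 2 when a Feb 29 lies between the two dates.
2047: October 23 is Wednesday.
2046: Tuesday (−1)
2045: Monday (−1)
2044: Sunday (−1)
2043: Friday (−2)
2042: Thursday (−1)
2041: Wednesday (−1)
October 23 falls on a Wednesday in 2041.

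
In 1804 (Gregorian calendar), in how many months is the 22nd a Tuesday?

1

Check the 22nd of each month of 1804: Jan 22: Sun, Feb 22: Wed, Mar 22: Thu, Apr 22: Sun, May 22: Tue, Jun 22: Fri, Jul 22: Sun, Aug 22: Wed, Sep 22: Sat, Oct 22: Mon, Nov 22: Thu, Dec 22: Sat.
Tuesday occurs in May — 1 month.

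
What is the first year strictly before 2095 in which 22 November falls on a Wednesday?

2090

From one year to the next, a fixed date's weekday advances by 1, or by 2 when a Feb 29 lies between the two dates.
2095: November 22 is Tuesday.
2094: Monday (−1)
2093: Sunday (−1)
2092: Saturday (−1)
2091: Thursday (−2)
2090: Wednesday (−1)
22 November falls on a Wednesday in 2090.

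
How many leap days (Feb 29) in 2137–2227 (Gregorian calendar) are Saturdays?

Leap years in 2137–2227: 21 of them.
Feb 29 weekday advances by 5 (mod 7) from one leap year to the next four years later (or differs when a century non-leap intervenes).
Leap-day weekdays: 2140:Mon 2144:Sat✓ 2148:Thu 2152:Tue 2156:Sun 2160:Fri 2164:Wed 2168:Mon 2172:Sat✓ 2176:Thu 2180:Tue 2184:Sun 2188:Fri 2192:Wed 2196:Mon 2204:Wed 2208:Mon 2212:Sat✓ 2216:Thu 2220:Tue 2224:Sun
Saturday: 2144, 2172, 2212 → 3.

3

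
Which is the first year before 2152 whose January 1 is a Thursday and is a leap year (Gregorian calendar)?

2128

Jan 1 advances by 2 weekdays after a leap year and by 1 after a common year.
2152: Jan 1 is Saturday (leap).
2151: Friday
2150: Thursday
2149: Wednesday
2148: Monday (leap)
2147: Sunday
2146: Saturday
2145: Friday
2144: Wednesday (leap)
2143: Tuesday
2142: Monday
2141: Sunday
2140: Friday (leap)
2139: Thursday
2138: Wednesday
2137: Tuesday
2136: Sunday (leap)
2135: Saturday
2134: Friday
2133: Thursday
2132: Tuesday (leap)
2131: Monday
2130: Sunday
2129: Saturday
2128: Thursday (leap)
2128 begins on a Thursday and is a leap year.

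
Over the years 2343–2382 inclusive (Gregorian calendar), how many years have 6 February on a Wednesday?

6

Track 6 February's weekday year by year (advancing +1, or +2 across a Feb 29):
  2343: Sat  2344: Sun (+1)  2345: Tue (+2)  2346: Wed (+1) ✓  2347: Thu (+1)
  2348: Fri (+1)  2349: Sun (+2)  2350: Mon (+1)  2351: Tue (+1)  2352: Wed (+1) ✓
  2353: Fri (+2)  2354: Sat (+1)  2355: Sun (+1)  2356: Mon (+1)  … (12 more years) …
  2369: Thu (+2)  2370: Fri (+1)  2371: Sat (+1)  2372: Sun (+1)  2373: Tue (+2)
  2374: Wed (+1) ✓  2375: Thu (+1)  2376: Fri (+1)  2377: Sun (+2)  2378: Mon (+1)
  2379: Tue (+1)  2380: Wed (+1) ✓  2381: Fri (+2)  2382: Sat (+1)
Wednesday years: 2346, 2352, 2357, 2363, 2374, 2380 — 6 in total.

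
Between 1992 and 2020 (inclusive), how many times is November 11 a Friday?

4

Track November 11's weekday year by year (advancing +1, or +2 across a Feb 29):
  1992: Wed  1993: Thu (+1)  1994: Fri (+1) ✓  1995: Sat (+1)  1996: Mon (+2)
  1997: Tue (+1)  1998: Wed (+1)  1999: Thu (+1)  2000: Sat (+2)  2001: Sun (+1)
  2002: Mon (+1)  2003: Tue (+1)  2004: Thu (+2)  2005: Fri (+1) ✓  2006: Sat (+1)
  2007: Sun (+1)  2008: Tue (+2)  2009: Wed (+1)  2010: Thu (+1)  2011: Fri (+1) ✓
  2012: Sun (+2)  2013: Mon (+1)  2014: Tue (+1)  2015: Wed (+1)  2016: Fri (+2) ✓
  2017: Sat (+1)  2018: Sun (+1)  2019: Mon (+1)  2020: Wed (+2)
Friday years: 1994, 2005, 2011, 2016 — 4 in total.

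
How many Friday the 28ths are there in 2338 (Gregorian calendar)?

Check the 28th of each month of 2338: Jan 28: Fri, Feb 28: Mon, Mar 28: Mon, Apr 28: Thu, May 28: Sat, Jun 28: Tue, Jul 28: Thu, Aug 28: Sun, Sep 28: Wed, Oct 28: Fri, Nov 28: Mon, Dec 28: Wed.
Friday occurs in January, October — 2 months.

2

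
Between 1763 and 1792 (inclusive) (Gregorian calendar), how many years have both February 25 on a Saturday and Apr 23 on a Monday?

2

Check each year's weekday for February 25 and Apr 23:
  1763: Fri/Sat  1764: Sat/Mon ✓  1765: Mon/Tue  1766: Tue/Wed  1767: Wed/Thu  1768: Thu/Sat  1769: Sat/Sun  1770: Sun/Mon  1771: Mon/Tue  1772: Tue/Thu  1773: Thu/Fri  1774: Fri/Sat  1775: Sat/Sun  1776: Sun/Tue  1777: Tue/Wed  1778: Wed/Thu  1779: Thu/Fri  1780: Fri/Sun  1781: Sun/Mon  1782: Mon/Tue  1783: Tue/Wed  1784: Wed/Fri  1785: Fri/Sat  1786: Sat/Sun  1787: Sun/Mon  1788: Mon/Wed  1789: Wed/Thu  1790: Thu/Fri  1791: Fri/Sat  1792: Sat/Mon ✓
Both conditions hold in: 1764, 1792 — 2.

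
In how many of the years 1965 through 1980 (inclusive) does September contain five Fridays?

5

September has 30 days; it has five Fridays when Friday falls among the first (month-length − 28) days — i.e. when September 1 is one of Friday/Thursday.
September 1 by year: 1965:Wed 1966:Thu✓ 1967:Fri✓ 1968:Sun 1969:Mon 1970:Tue 1971:Wed 1972:Fri✓ 1973:Sat 1974:Sun 1975:Mon 1976:Wed 1977:Thu✓ 1978:Fri✓ 1979:Sat 1980:Mon
Years with five Fridays: 1966, 1967, 1972, 1977, 1978 → 5.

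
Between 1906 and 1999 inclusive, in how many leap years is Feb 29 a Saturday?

Leap years in 1906–1999: 23 of them.
Feb 29 weekday advances by 5 (mod 7) from one leap year to the next four years later (or differs when a century non-leap intervenes).
Leap-day weekdays: 1908:Sat✓ 1912:Thu 1916:Tue 1920:Sun 1924:Fri 1928:Wed 1932:Mon 1936:Sat✓ 1940:Thu 1944:Tue 1948:Sun 1952:Fri 1956:Wed 1960:Mon 1964:Sat✓ 1968:Thu 1972:Tue 1976:Sun 1980:Fri 1984:Wed 1988:Mon 1992:Sat✓ 1996:Thu
Saturday: 1908, 1936, 1964, 1992 → 4.

4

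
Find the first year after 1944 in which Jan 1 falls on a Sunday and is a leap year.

Jan 1 advances by 2 weekdays after a leap year and by 1 after a common year.
1944: Jan 1 is Saturday (leap).
1945: Monday
1946: Tuesday
1947: Wednesday
1948: Thursday (leap)
1949: Saturday
1950: Sunday
1951: Monday
1952: Tuesday (leap)
1953: Thursday
1954: Friday
1955: Saturday
1956: Sunday (leap)
1956 begins on a Sunday and is a leap year.

1956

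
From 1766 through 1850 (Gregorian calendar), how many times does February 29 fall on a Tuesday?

Leap years in 1766–1850: 20 of them.
Feb 29 weekday advances by 5 (mod 7) from one leap year to the next four years later (or differs when a century non-leap intervenes).
Leap-day weekdays: 1768:Mon 1772:Sat 1776:Thu 1780:Tue✓ 1784:Sun 1788:Fri 1792:Wed 1796:Mon 1804:Wed 1808:Mon 1812:Sat 1816:Thu 1820:Tue✓ 1824:Sun 1828:Fri 1832:Wed 1836:Mon 1840:Sat 1844:Thu 1848:Tue✓
Tuesday: 1780, 1820, 1848 → 3.

3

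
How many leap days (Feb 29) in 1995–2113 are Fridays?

Leap years in 1995–2113: 29 of them.
Feb 29 weekday advances by 5 (mod 7) from one leap year to the next four years later (or differs when a century non-leap intervenes).
Leap-day weekdays: 1996:Thu 2000:Tue 2004:Sun 2008:Fri✓ 2012:Wed 2016:Mon 2020:Sat 2024:Thu 2028:Tue 2032:Sun 2036:Fri✓ 2040:Wed 2044:Mon …(3 more)… 2060:Sun 2064:Fri✓ 2068:Wed 2072:Mon 2076:Sat 2080:Thu 2084:Tue 2088:Sun 2092:Fri✓ 2096:Wed 2104:Fri✓ 2108:Wed 2112:Mon
Friday: 2008, 2036, 2064, 2092, 2104 → 5.

5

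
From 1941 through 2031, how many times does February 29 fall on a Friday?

Leap years in 1941–2031: 22 of them.
Feb 29 weekday advances by 5 (mod 7) from one leap year to the next four years later (or differs when a century non-leap intervenes).
Leap-day weekdays: 1944:Tue 1948:Sun 1952:Fri✓ 1956:Wed 1960:Mon 1964:Sat 1968:Thu 1972:Tue 1976:Sun 1980:Fri✓ 1984:Wed 1988:Mon 1992:Sat 1996:Thu 2000:Tue 2004:Sun 2008:Fri✓ 2012:Wed 2016:Mon 2020:Sat 2024:Thu 2028:Tue
Friday: 1952, 1980, 2008 → 3.

3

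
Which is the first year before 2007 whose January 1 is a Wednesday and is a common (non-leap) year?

Jan 1 advances by 2 weekdays after a leap year and by 1 after a common year.
2007: Jan 1 is Monday.
2006: Sunday
2005: Saturday
2004: Thursday (leap)
2003: Wednesday
2003 begins on a Wednesday and is a common year.

2003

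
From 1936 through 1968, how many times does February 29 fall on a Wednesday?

Leap years in 1936–1968: 9 of them.
Feb 29 weekday advances by 5 (mod 7) from one leap year to the next four years later (or differs when a century non-leap intervenes).
Leap-day weekdays: 1936:Sat 1940:Thu 1944:Tue 1948:Sun 1952:Fri 1956:Wed✓ 1960:Mon 1964:Sat 1968:Thu
Wednesday: 1956 → 1.

1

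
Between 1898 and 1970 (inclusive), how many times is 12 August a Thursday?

Track 12 August's weekday year by year (advancing +1, or +2 across a Feb 29):
  1898: Fri  1899: Sat (+1)  1900: Sun (+1)  1901: Mon (+1)  1902: Tue (+1)
  1903: Wed (+1)  1904: Fri (+2)  1905: Sat (+1)  1906: Sun (+1)  1907: Mon (+1)
  1908: Wed (+2)  1909: Thu (+1) ✓  1910: Fri (+1)  1911: Sat (+1)  … (45 more years) …
  1957: Mon (+1)  1958: Tue (+1)  1959: Wed (+1)  1960: Fri (+2)  1961: Sat (+1)
  1962: Sun (+1)  1963: Mon (+1)  1964: Wed (+2)  1965: Thu (+1) ✓  1966: Fri (+1)
  1967: Sat (+1)  1968: Mon (+2)  1969: Tue (+1)  1970: Wed (+1)
Thursday years: 1909, 1915, 1920, 1926, 1937, 1943, 1948, 1954, 1965 — 9 in total.

9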